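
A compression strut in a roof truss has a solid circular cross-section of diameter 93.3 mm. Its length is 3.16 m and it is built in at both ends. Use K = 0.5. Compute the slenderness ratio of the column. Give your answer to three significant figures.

I = πd⁴/64 = π×93.3⁴/64 = 3.720×10^6 mm⁴
A = 6.837×10^3 mm²;  r_min = √(I/A) = √(3.720×10^6/6.837×10^3) = 23.32 mm
L_e = K·L = 0.5 × 3.16 m = 1.580 m = 1580.0 mm
λ = L_e / r_min = 1580.0 / 23.32 = 67.7

λ ≈ 67.7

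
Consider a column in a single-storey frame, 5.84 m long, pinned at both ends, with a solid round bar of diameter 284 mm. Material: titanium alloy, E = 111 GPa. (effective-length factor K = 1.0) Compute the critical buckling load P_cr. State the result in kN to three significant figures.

I = πd⁴/64 = π×284⁴/64 = 3.193×10^8 mm⁴
I = 3.193×10^8 mm⁴ = 3.193×10^-4 m⁴
Effective length L_e = K·L = 1 × 5.84 = 5.840 m
P_cr = π²EI / L_e² = π² × 111×10⁹ × 3.193×10^-4 / 5.840² = 1.026×10^7 N

P_cr ≈ 10300 kN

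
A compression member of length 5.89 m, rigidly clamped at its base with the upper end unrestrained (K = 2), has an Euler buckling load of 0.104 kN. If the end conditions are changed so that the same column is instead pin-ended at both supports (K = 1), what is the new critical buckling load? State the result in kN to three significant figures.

P_cr ≈ 0.416 kN

P_cr ∝ 1/K², so P_cr,new = P_cr,old × (K_old/K_new)² = 0.104 × (2/1)²
= 0.104 × 4.000 = 0.416 kN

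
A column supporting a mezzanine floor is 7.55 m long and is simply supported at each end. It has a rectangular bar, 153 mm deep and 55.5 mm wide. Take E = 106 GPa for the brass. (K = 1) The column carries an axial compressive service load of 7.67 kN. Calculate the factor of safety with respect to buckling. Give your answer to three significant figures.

n ≈ 5.22

Buckling occurs about the weak axis: I_min = h·b³/12 with b = 55.5 mm (the shorter side).
I_min = 153×55.5³/12 = 2.180×10^6 mm⁴
I = 2.180×10^6 mm⁴ = 2.180×10^-6 m⁴
Effective length L_e = K·L = 1 × 7.55 = 7.550 m
P_cr = π²EI / L_e² = π² × 106×10⁹ × 2.180×10^-6 / 7.550² = 4.000×10^4 N
Factor of safety n = P_cr / P = 40.004 / 7.67 = 5.22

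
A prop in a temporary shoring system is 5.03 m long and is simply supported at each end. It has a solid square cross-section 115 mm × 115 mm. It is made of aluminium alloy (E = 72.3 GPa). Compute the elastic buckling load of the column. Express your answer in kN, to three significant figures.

P_cr ≈ 411 kN

I = a⁴/12 = 115⁴/12 = 1.458×10^7 mm⁴
I = 1.458×10^7 mm⁴ = 1.458×10^-5 m⁴
Effective length L_e = K·L = 1 × 5.03 = 5.030 m
P_cr = π²EI / L_e² = π² × 72.3×10⁹ × 1.458×10^-5 / 5.030² = 4.111×10^5 N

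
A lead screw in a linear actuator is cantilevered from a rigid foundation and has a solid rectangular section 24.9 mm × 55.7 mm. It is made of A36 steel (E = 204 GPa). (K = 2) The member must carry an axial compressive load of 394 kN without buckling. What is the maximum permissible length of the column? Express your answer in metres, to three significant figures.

L_max ≈ 0.303 m

Buckling occurs about the weak axis: I_min = h·b³/12 with b = 24.9 mm (the shorter side).
I_min = 55.7×24.9³/12 = 7.166×10^4 mm⁴
I = 7.166×10^-8 m⁴
At the buckling limit P_cr = P = 3.940×10^5 N
From P_cr = π²EI/(K·L)²:  L = (1/K)·√(π²EI/P_cr) = (1/2)·√(π²×2.04×10^11×7.166×10^-8/3.940×10^5)
L = 0.303 m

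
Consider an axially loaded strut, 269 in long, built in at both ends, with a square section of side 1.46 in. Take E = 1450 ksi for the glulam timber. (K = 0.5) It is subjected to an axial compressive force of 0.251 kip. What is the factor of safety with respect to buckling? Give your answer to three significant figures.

n ≈ 1.19

I = a⁴/12 = 1.46⁴/12 = 0.3786 in⁴
Effective length L_e = K·L = 0.5 × 269 = 134.5 in
P_cr = π²EI / L_e² = π² × 1450×10³ × 0.3786 / 134.5² = 299.5 lb
Factor of safety n = P_cr / P = 0.29954 / 0.251 = 1.19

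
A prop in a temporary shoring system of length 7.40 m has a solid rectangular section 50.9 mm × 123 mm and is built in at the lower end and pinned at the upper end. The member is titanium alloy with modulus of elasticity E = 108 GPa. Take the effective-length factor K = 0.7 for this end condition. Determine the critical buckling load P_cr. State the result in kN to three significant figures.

Buckling occurs about the weak axis: I_min = h·b³/12 with b = 50.9 mm (the shorter side).
I_min = 123×50.9³/12 = 1.352×10^6 mm⁴
I = 1.352×10^6 mm⁴ = 1.352×10^-6 m⁴
Effective length L_e = K·L = 0.7 × 7.40 = 5.180 m
P_cr = π²EI / L_e² = π² × 108×10⁹ × 1.352×10^-6 / 5.180² = 5.370×10^4 N

P_cr ≈ 53.7 kN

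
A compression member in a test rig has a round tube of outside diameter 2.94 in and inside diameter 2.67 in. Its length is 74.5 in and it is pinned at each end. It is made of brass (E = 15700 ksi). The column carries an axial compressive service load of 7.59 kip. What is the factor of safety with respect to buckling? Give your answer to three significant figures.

d_o = 2.94 in, d_i = 2.67 in
I = π(d_o⁴ − d_i⁴)/64 = π(2.94⁴ − 2.670⁴)/64 = 1.173 in⁴
Effective length L_e = K·L = 1 × 74.5 = 74.50 in
P_cr = π²EI / L_e² = π² × 15700×10³ × 1.173 / 74.50² = 3.274×10^4 lb
Factor of safety n = P_cr / P = 32.740 / 7.59 = 4.31

n ≈ 4.31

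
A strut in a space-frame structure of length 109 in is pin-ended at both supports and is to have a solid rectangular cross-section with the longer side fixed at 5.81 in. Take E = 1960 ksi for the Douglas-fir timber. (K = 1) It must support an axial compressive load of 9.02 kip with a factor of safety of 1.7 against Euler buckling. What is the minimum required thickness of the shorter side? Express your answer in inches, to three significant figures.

Required P_cr = n·P = 1.7 × 9.02 = 15.33 kip
L_e = K·L = 1 × 109 = 109.0 in
Required I = P_cr·L_e²/(π²E) = 1.533×10^4 × 109.0² / (π² × 1.96×10^6) = 9.418 in⁴
Rectangle, weak axis: I_min = h·b³/12 with h = 5.81 in fixed  ⇒  b = (12I/h)^(1/3) = 2.69 in

b ≈ 2.69 in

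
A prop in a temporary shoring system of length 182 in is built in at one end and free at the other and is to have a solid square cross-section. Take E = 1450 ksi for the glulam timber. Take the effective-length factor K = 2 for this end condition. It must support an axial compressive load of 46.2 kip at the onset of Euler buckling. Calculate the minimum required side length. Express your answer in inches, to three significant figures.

a ≈ 8.46 in

L_e = K·L = 2 × 182 = 364.0 in
Required I = P_cr·L_e²/(π²E) = 4.620×10^4 × 364.0² / (π² × 1.45×10^6) = 427.7 in⁴
Solid square: I = a⁴/12  ⇒  a = (12I)^(1/4) = (12×427.7)^(1/4) = 8.46 in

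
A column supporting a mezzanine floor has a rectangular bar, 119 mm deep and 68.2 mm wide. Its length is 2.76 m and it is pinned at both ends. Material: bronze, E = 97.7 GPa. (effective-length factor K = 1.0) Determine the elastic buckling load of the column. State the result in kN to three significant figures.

P_cr ≈ 398 kN

Buckling occurs about the weak axis: I_min = h·b³/12 with b = 68.2 mm (the shorter side).
I_min = 119×68.2³/12 = 3.146×10^6 mm⁴
I = 3.146×10^6 mm⁴ = 3.146×10^-6 m⁴
Effective length L_e = K·L = 1 × 2.76 = 2.760 m
P_cr = π²EI / L_e² = π² × 97.7×10⁹ × 3.146×10^-6 / 2.760² = 3.982×10^5 N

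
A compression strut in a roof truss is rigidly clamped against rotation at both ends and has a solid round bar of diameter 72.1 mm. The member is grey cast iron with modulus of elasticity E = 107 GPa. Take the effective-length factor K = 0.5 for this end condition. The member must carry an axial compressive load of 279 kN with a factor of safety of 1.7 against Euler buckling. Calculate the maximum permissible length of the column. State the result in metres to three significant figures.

I = πd⁴/64 = π×72.1⁴/64 = 1.327×10^6 mm⁴
I = 1.327×10^-6 m⁴
Required critical load P_cr = n·P = 1.7 × 279 = 474.3 kN = 4.743×10^5 N
From P_cr = π²EI/(K·L)²:  L = (1/K)·√(π²EI/P_cr) = (1/0.5)·√(π²×1.07×10^11×1.327×10^-6/4.743×10^5)
L = 3.44 m

L_max ≈ 3.44 m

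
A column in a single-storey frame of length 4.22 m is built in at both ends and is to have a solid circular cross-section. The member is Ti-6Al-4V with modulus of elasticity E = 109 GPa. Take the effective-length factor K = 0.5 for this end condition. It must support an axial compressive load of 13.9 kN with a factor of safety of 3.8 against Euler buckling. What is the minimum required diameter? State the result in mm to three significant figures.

Required P_cr = n·P = 3.8 × 13.9 = 52.82 kN
L_e = K·L = 0.5 × 4.22 = 2.110 m
Required I = P_cr·L_e²/(π²E) = 5.282×10^4 × 2.110² / (π² × 1.09×10^11) = 2.186×10^-7 m⁴
I_req = 2.186×10^5 mm⁴
Solid circle: I = πd⁴/64  ⇒  d = (64I/π)^(1/4) = (64×2.186×10^5/π)^(1/4) = 45.9 mm

d ≈ 45.9 mm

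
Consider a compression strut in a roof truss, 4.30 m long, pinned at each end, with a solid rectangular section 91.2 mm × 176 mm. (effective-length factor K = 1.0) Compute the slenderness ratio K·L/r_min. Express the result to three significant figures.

For a rectangle r_min = b/√12 = 91.2/√12 = 26.33 mm
L_e = K·L = 1 × 4.30 m = 4.300 m = 4300.0 mm
λ = L_e / r_min = 4300.0 / 26.33 = 163

λ ≈ 163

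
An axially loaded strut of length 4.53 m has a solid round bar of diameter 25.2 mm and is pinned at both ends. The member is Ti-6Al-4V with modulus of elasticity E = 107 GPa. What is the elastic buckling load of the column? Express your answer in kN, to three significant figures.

P_cr ≈ 1.02 kN

I = πd⁴/64 = π×25.2⁴/64 = 1.980×10^4 mm⁴
I = 1.980×10^4 mm⁴ = 1.980×10^-8 m⁴
Effective length L_e = K·L = 1 × 4.53 = 4.530 m
P_cr = π²EI / L_e² = π² × 107×10⁹ × 1.980×10^-8 / 4.530² = 1.019×10^3 N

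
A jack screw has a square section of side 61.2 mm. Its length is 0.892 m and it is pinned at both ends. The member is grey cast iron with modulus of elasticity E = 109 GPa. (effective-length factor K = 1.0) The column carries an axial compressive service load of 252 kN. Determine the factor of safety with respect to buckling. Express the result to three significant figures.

I = a⁴/12 = 61.2⁴/12 = 1.169×10^6 mm⁴
I = 1.169×10^6 mm⁴ = 1.169×10^-6 m⁴
Effective length L_e = K·L = 1 × 0.892 = 0.8920 m
P_cr = π²EI / L_e² = π² × 109×10⁹ × 1.169×10^-6 / 0.8920² = 1.581×10^6 N
Factor of safety n = P_cr / P = 1580.6 / 252 = 6.27

n ≈ 6.27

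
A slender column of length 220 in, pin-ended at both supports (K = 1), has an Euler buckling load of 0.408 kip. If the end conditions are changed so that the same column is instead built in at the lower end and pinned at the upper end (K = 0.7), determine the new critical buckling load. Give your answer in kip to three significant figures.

P_cr ∝ 1/K², so P_cr,new = P_cr,old × (K_old/K_new)² = 0.408 × (1/0.7)²
= 0.408 × 2.041 = 0.833 kip

P_cr ≈ 0.833 kip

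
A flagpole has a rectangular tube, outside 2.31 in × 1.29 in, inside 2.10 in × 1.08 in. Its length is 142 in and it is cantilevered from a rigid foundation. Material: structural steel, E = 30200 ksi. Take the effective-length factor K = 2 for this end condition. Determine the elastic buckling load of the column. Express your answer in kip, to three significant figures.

Weak-axis I_min = (h_o·b_o³ − h_i·b_i³)/12 with b_o = 1.29, b_i = 1.080 in (shorter outer/inner sides).
I_min = (2.31×1.29³ − 2.100×1.080³)/12 = 0.1928 in⁴
Effective length L_e = K·L = 2 × 142 = 284.0 in
P_cr = π²EI / L_e² = π² × 30200×10³ × 0.1928 / 284.0² = 712.4 lb

P_cr ≈ 0.712 kip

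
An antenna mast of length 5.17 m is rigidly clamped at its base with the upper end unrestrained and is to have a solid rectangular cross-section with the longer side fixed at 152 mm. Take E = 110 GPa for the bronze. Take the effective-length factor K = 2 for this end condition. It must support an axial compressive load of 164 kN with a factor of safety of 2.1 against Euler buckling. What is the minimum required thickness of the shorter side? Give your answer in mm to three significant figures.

Required P_cr = n·P = 2.1 × 164 = 344.4 kN
L_e = K·L = 2 × 5.17 = 10.34 m
Required I = P_cr·L_e²/(π²E) = 3.444×10^5 × 10.34² / (π² × 1.10×10^11) = 3.392×10^-5 m⁴
I_req = 3.392×10^7 mm⁴
Rectangle, weak axis: I_min = h·b³/12 with h = 152 mm fixed  ⇒  b = (12I/h)^(1/3) = 139 mm

b ≈ 139 mm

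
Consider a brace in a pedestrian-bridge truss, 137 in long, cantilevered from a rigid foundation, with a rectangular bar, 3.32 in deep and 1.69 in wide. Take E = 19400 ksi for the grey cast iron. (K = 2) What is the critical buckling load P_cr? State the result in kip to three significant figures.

P_cr ≈ 3.41 kip

Buckling occurs about the weak axis: I_min = h·b³/12 with b = 1.69 in (the shorter side).
I_min = 3.32×1.69³/12 = 1.335 in⁴
Effective length L_e = K·L = 2 × 137 = 274.0 in
P_cr = π²EI / L_e² = π² × 19400×10³ × 1.335 / 274.0² = 3.406×10^3 lb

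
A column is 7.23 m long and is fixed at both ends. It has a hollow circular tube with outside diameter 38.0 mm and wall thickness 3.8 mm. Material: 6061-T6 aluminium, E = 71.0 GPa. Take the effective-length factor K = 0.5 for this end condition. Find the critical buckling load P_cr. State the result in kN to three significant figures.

Inner diameter d_i = 38.0 − 2×3.8 = 30.40 mm
I = π(d_o⁴ − d_i⁴)/64 = π(38.0⁴ − 30.40⁴)/64 = 6.043×10^4 mm⁴
I = 6.043×10^4 mm⁴ = 6.043×10^-8 m⁴
Effective length L_e = K·L = 0.5 × 7.23 = 3.615 m
P_cr = π²EI / L_e² = π² × 71.0×10⁹ × 6.043×10^-8 / 3.615² = 3.240×10^3 N

P_cr ≈ 3.24 kN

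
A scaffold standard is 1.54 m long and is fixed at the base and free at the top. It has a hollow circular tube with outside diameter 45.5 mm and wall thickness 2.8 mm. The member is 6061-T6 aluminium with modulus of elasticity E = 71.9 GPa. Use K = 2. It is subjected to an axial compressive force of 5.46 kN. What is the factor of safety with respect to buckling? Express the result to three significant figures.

Inner diameter d_i = 45.5 − 2×2.8 = 39.90 mm
I = π(d_o⁴ − d_i⁴)/64 = π(45.5⁴ − 39.90⁴)/64 = 8.597×10^4 mm⁴
I = 8.597×10^4 mm⁴ = 8.597×10^-8 m⁴
Effective length L_e = K·L = 2 × 1.54 = 3.080 m
P_cr = π²EI / L_e² = π² × 71.9×10⁹ × 8.597×10^-8 / 3.080² = 6.431×10^3 N
Factor of safety n = P_cr / P = 6.4312 / 5.46 = 1.18

n ≈ 1.18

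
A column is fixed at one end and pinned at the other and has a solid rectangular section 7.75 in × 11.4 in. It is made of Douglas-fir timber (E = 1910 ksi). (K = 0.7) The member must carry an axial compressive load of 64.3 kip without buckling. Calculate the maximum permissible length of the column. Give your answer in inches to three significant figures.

Buckling occurs about the weak axis: I_min = h·b³/12 with b = 7.75 in (the shorter side).
I_min = 11.4×7.75³/12 = 442.2 in⁴
At the buckling limit P_cr = P = 6.430×10^4 lb
From P_cr = π²EI/(K·L)²:  L = (1/K)·√(π²EI/P_cr) = (1/0.7)·√(π²×1.91×10^6×442.2/6.430×10^4)
L = 514 in

L_max ≈ 514 in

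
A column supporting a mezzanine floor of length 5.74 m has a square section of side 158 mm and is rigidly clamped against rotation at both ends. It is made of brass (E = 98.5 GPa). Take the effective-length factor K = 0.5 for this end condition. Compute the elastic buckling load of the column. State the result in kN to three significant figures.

P_cr ≈ 6130 kN

I = a⁴/12 = 158⁴/12 = 5.193×10^7 mm⁴
I = 5.193×10^7 mm⁴ = 5.193×10^-5 m⁴
Effective length L_e = K·L = 0.5 × 5.74 = 2.870 m
P_cr = π²EI / L_e² = π² × 98.5×10⁹ × 5.193×10^-5 / 2.870² = 6.129×10^6 N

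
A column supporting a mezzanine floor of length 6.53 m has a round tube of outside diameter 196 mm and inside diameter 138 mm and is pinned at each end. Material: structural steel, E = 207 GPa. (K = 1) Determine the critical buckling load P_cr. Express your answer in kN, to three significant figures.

P_cr ≈ 2620 kN

d_o = 196 mm, d_i = 138 mm
I = π(d_o⁴ − d_i⁴)/64 = π(196⁴ − 138.0⁴)/64 = 5.464×10^7 mm⁴
I = 5.464×10^7 mm⁴ = 5.464×10^-5 m⁴
Effective length L_e = K·L = 1 × 6.53 = 6.530 m
P_cr = π²EI / L_e² = π² × 207×10⁹ × 5.464×10^-5 / 6.530² = 2.618×10^6 N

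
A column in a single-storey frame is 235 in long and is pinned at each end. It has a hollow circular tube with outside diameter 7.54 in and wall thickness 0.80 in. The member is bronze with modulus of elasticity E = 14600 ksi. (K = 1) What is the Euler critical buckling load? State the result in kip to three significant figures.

P_cr ≈ 255 kip

Inner diameter d_i = 7.54 − 2×0.80 = 5.940 in
I = π(d_o⁴ − d_i⁴)/64 = π(7.54⁴ − 5.940⁴)/64 = 97.55 in⁴
Effective length L_e = K·L = 1 × 235 = 235.0 in
P_cr = π²EI / L_e² = π² × 14600×10³ × 97.55 / 235.0² = 2.545×10^5 lb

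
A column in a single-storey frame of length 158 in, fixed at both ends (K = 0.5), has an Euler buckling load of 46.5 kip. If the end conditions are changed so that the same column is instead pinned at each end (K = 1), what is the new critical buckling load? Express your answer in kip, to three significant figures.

P_cr ∝ 1/K², so P_cr,new = P_cr,old × (K_old/K_new)² = 46.5 × (0.5/1)²
= 46.5 × 0.2500 = 11.6 kip

P_cr ≈ 11.6 kip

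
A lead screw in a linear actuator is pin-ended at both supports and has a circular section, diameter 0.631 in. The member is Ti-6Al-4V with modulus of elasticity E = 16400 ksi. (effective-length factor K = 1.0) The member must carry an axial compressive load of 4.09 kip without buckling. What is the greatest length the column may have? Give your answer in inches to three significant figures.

I = πd⁴/64 = π×0.631⁴/64 = 7.782×10^-3 in⁴
At the buckling limit P_cr = P = 4.090×10^3 lb
From P_cr = π²EI/(K·L)²:  L = (1/K)·√(π²EI/P_cr) = (1/1)·√(π²×1.64×10^7×7.782×10^-3/4.090×10^3)
L = 17.5 in

L_max ≈ 17.5 in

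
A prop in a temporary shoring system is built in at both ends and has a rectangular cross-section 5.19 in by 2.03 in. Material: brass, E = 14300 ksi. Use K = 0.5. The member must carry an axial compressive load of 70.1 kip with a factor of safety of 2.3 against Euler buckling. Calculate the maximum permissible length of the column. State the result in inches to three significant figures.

Buckling occurs about the weak axis: I_min = h·b³/12 with b = 2.03 in (the shorter side).
I_min = 5.19×2.03³/12 = 3.618 in⁴
Required critical load P_cr = n·P = 2.3 × 70.1 = 161.2 kip = 1.612×10^5 lb
From P_cr = π²EI/(K·L)²:  L = (1/K)·√(π²EI/P_cr) = (1/0.5)·√(π²×1.43×10^7×3.618/1.612×10^5)
L = 113 in

L_max ≈ 113 in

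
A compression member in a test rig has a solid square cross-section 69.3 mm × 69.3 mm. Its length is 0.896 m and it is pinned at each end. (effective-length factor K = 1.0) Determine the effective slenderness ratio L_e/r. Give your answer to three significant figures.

λ ≈ 44.8

I = a⁴/12 = 69.3⁴/12 = 1.922×10^6 mm⁴
A = 4.802×10^3 mm²;  r_min = √(I/A) = √(1.922×10^6/4.802×10^3) = 20.01 mm
L_e = K·L = 1 × 0.896 m = 0.8960 m = 896.00 mm
λ = L_e / r_min = 896.00 / 20.01 = 44.8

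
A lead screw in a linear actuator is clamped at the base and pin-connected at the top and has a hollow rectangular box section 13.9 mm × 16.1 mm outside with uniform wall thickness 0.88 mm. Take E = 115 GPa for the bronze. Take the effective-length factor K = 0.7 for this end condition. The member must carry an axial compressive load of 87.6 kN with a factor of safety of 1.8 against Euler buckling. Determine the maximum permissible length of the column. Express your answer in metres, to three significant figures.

Inner dimensions: h_i = 16.1 − 2×0.88 = 14.34 mm, b_i = 13.9 − 2×0.88 = 12.14 mm
Weak-axis I_min = (h_o·b_o³ − h_i·b_i³)/12 with b_o = 13.9, b_i = 12.14 mm (shorter outer/inner sides).
I_min = (16.1×13.9³ − 14.34×12.14³)/12 = 1.465×10^3 mm⁴
I = 1.465×10^-9 m⁴
Required critical load P_cr = n·P = 1.8 × 87.6 = 157.7 kN = 1.577×10^5 N
From P_cr = π²EI/(K·L)²:  L = (1/K)·√(π²EI/P_cr) = (1/0.7)·√(π²×1.15×10^11×1.465×10^-9/1.577×10^5)
L = 0.147 m

L_max ≈ 0.147 m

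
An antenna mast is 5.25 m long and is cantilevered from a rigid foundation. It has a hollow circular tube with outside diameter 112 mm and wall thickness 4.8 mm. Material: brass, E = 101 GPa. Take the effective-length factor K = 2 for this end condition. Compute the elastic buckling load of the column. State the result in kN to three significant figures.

Inner diameter d_i = 112 − 2×4.8 = 102.4 mm
I = π(d_o⁴ − d_i⁴)/64 = π(112⁴ − 102.4⁴)/64 = 2.327×10^6 mm⁴
I = 2.327×10^6 mm⁴ = 2.327×10^-6 m⁴
Effective length L_e = K·L = 2 × 5.25 = 10.50 m
P_cr = π²EI / L_e² = π² × 101×10⁹ × 2.327×10^-6 / 10.50² = 2.104×10^4 N

P_cr ≈ 21.0 kN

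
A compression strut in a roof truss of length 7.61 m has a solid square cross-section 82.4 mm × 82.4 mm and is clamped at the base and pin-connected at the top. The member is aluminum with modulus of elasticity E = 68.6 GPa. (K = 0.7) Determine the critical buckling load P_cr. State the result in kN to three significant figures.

P_cr ≈ 91.7 kN

I = a⁴/12 = 82.4⁴/12 = 3.842×10^6 mm⁴
I = 3.842×10^6 mm⁴ = 3.842×10^-6 m⁴
Effective length L_e = K·L = 0.7 × 7.61 = 5.327 m
P_cr = π²EI / L_e² = π² × 68.6×10⁹ × 3.842×10^-6 / 5.327² = 9.166×10^4 N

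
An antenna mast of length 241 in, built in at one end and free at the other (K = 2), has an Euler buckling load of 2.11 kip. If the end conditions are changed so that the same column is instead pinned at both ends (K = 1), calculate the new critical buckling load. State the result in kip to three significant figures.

P_cr ≈ 8.44 kip

P_cr ∝ 1/K², so P_cr,new = P_cr,old × (K_old/K_new)² = 2.11 × (2/1)²
= 2.11 × 4.000 = 8.44 kip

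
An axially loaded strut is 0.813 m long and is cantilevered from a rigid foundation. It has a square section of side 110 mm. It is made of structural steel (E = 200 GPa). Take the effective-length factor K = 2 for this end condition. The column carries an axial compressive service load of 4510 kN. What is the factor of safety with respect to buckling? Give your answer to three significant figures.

n ≈ 2.02

I = a⁴/12 = 110⁴/12 = 1.220×10^7 mm⁴
I = 1.220×10^7 mm⁴ = 1.220×10^-5 m⁴
Effective length L_e = K·L = 2 × 0.813 = 1.626 m
P_cr = π²EI / L_e² = π² × 200×10⁹ × 1.220×10^-5 / 1.626² = 9.109×10^6 N
Factor of safety n = P_cr / P = 9109.2 / 4510 = 2.02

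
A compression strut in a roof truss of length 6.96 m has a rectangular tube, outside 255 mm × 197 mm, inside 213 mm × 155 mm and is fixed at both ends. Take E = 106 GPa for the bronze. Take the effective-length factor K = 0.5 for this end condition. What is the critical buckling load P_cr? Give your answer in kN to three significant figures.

Weak-axis I_min = (h_o·b_o³ − h_i·b_i³)/12 with b_o = 197, b_i = 155.0 mm (shorter outer/inner sides).
I_min = (255×197³ − 213.0×155.0³)/12 = 9.637×10^7 mm⁴
I = 9.637×10^7 mm⁴ = 9.637×10^-5 m⁴
Effective length L_e = K·L = 0.5 × 6.96 = 3.480 m
P_cr = π²EI / L_e² = π² × 106×10⁹ × 9.637×10^-5 / 3.480² = 8.325×10^6 N

P_cr ≈ 8320 kN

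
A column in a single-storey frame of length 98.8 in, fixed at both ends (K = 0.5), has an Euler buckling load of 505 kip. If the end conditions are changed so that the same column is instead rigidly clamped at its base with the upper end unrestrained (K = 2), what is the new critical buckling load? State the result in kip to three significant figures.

P_cr ∝ 1/K², so P_cr,new = P_cr,old × (K_old/K_new)² = 505 × (0.5/2)²
= 505 × 0.06250 = 31.6 kip

P_cr ≈ 31.6 kip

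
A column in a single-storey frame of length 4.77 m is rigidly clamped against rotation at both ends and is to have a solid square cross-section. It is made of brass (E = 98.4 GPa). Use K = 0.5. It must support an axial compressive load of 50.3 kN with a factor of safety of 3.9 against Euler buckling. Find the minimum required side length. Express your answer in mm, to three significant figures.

Required P_cr = n·P = 3.9 × 50.3 = 196.2 kN
L_e = K·L = 0.5 × 4.77 = 2.385 m
Required I = P_cr·L_e²/(π²E) = 1.962×10^5 × 2.385² / (π² × 9.84×10^10) = 1.149×10^-6 m⁴
I_req = 1.149×10^6 mm⁴
Solid square: I = a⁴/12  ⇒  a = (12I)^(1/4) = (12×1.149×10^6)^(1/4) = 60.9 mm

a ≈ 60.9 mm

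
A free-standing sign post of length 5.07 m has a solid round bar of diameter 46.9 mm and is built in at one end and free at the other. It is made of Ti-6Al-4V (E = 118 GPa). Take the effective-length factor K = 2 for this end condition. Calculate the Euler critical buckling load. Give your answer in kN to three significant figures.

P_cr ≈ 2.69 kN

I = πd⁴/64 = π×46.9⁴/64 = 2.375×10^5 mm⁴
I = 2.375×10^5 mm⁴ = 2.375×10^-7 m⁴
Effective length L_e = K·L = 2 × 5.07 = 10.14 m
P_cr = π²EI / L_e² = π² × 118×10⁹ × 2.375×10^-7 / 10.14² = 2.690×10^3 N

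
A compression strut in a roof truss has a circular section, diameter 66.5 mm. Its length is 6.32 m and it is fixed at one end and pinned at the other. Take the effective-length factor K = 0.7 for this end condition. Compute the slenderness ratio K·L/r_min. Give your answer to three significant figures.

For a solid circle r = d/4 = 66.5/4 = 16.62 mm
L_e = K·L = 0.7 × 6.32 m = 4.424 m = 4424.0 mm
λ = L_e / r_min = 4424.0 / 16.62 = 266

λ ≈ 266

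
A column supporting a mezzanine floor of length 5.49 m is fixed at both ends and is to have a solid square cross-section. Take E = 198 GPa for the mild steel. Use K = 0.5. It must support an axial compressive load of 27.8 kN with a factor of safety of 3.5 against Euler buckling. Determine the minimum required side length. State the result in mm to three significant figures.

Required P_cr = n·P = 3.5 × 27.8 = 97.30 kN
L_e = K·L = 0.5 × 5.49 = 2.745 m
Required I = P_cr·L_e²/(π²E) = 9.730×10^4 × 2.745² / (π² × 1.98×10^11) = 3.752×10^-7 m⁴
I_req = 3.752×10^5 mm⁴
Solid square: I = a⁴/12  ⇒  a = (12I)^(1/4) = (12×3.752×10^5)^(1/4) = 46.1 mm

a ≈ 46.1 mm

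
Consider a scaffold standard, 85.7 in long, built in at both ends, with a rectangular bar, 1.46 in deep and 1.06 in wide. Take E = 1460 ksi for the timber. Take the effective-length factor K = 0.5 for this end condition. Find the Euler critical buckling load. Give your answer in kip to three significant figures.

Buckling occurs about the weak axis: I_min = h·b³/12 with b = 1.06 in (the shorter side).
I_min = 1.46×1.06³/12 = 0.1449 in⁴
Effective length L_e = K·L = 0.5 × 85.7 = 42.85 in
P_cr = π²EI / L_e² = π² × 1460×10³ × 0.1449 / 42.85² = 1.137×10^3 lb

P_cr ≈ 1.14 kip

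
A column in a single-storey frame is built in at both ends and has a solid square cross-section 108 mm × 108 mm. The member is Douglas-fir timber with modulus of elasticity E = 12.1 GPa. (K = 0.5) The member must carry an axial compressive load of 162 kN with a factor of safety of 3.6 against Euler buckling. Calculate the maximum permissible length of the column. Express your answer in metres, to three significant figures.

I = a⁴/12 = 108⁴/12 = 1.134×10^7 mm⁴
I = 1.134×10^-5 m⁴
Required critical load P_cr = n·P = 3.6 × 162 = 583.2 kN = 5.832×10^5 N
From P_cr = π²EI/(K·L)²:  L = (1/K)·√(π²EI/P_cr) = (1/0.5)·√(π²×1.21×10^10×1.134×10^-5/5.832×10^5)
L = 3.05 m

L_max ≈ 3.05 m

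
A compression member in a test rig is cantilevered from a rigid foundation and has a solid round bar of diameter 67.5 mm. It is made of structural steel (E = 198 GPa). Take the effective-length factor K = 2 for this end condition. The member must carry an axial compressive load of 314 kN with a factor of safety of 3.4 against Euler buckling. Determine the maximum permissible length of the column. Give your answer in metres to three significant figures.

I = πd⁴/64 = π×67.5⁴/64 = 1.019×10^6 mm⁴
I = 1.019×10^-6 m⁴
Required critical load P_cr = n·P = 3.4 × 314 = 1068 kN = 1.068×10^6 N
From P_cr = π²EI/(K·L)²:  L = (1/K)·√(π²EI/P_cr) = (1/2)·√(π²×1.98×10^11×1.019×10^-6/1.068×10^6)
L = 0.683 m

L_max ≈ 0.683 m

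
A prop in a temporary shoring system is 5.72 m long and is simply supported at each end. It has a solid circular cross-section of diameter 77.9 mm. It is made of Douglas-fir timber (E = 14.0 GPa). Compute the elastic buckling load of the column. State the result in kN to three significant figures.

P_cr ≈ 7.63 kN

I = πd⁴/64 = π×77.9⁴/64 = 1.808×10^6 mm⁴
I = 1.808×10^6 mm⁴ = 1.808×10^-6 m⁴
Effective length L_e = K·L = 1 × 5.72 = 5.720 m
P_cr = π²EI / L_e² = π² × 14.0×10⁹ × 1.808×10^-6 / 5.720² = 7.634×10^3 N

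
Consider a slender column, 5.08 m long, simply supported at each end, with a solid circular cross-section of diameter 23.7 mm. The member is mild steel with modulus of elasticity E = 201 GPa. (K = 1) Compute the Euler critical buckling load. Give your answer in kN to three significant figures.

I = πd⁴/64 = π×23.7⁴/64 = 1.549×10^4 mm⁴
I = 1.549×10^4 mm⁴ = 1.549×10^-8 m⁴
Effective length L_e = K·L = 1 × 5.08 = 5.080 m
P_cr = π²EI / L_e² = π² × 201×10⁹ × 1.549×10^-8 / 5.080² = 1.191×10^3 N

P_cr ≈ 1.19 kN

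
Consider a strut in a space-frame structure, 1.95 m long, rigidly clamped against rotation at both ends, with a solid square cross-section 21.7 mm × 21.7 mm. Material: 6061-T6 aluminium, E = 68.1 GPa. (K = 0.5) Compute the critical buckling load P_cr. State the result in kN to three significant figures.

P_cr ≈ 13.1 kN

I = a⁴/12 = 21.7⁴/12 = 1.848×10^4 mm⁴
I = 1.848×10^4 mm⁴ = 1.848×10^-8 m⁴
Effective length L_e = K·L = 0.5 × 1.95 = 0.9750 m
P_cr = π²EI / L_e² = π² × 68.1×10⁹ × 1.848×10^-8 / 0.9750² = 1.306×10^4 N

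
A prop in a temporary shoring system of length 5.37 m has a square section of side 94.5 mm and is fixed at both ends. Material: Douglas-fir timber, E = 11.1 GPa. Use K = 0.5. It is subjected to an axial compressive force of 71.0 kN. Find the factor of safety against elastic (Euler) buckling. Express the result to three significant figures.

I = a⁴/12 = 94.5⁴/12 = 6.646×10^6 mm⁴
I = 6.646×10^6 mm⁴ = 6.646×10^-6 m⁴
Effective length L_e = K·L = 0.5 × 5.37 = 2.685 m
P_cr = π²EI / L_e² = π² × 11.1×10⁹ × 6.646×10^-6 / 2.685² = 1.010×10^5 N
Factor of safety n = P_cr / P = 100.99 / 71.0 = 1.42

n ≈ 1.42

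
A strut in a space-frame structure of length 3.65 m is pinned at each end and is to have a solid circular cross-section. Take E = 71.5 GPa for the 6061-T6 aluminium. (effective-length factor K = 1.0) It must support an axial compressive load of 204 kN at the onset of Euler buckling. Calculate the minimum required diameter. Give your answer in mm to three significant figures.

L_e = K·L = 1 × 3.65 = 3.650 m
Required I = P_cr·L_e²/(π²E) = 2.040×10^5 × 3.650² / (π² × 7.15×10^10) = 3.851×10^-6 m⁴
I_req = 3.851×10^6 mm⁴
Solid circle: I = πd⁴/64  ⇒  d = (64I/π)^(1/4) = (64×3.851×10^6/π)^(1/4) = 94.1 mm

d ≈ 94.1 mm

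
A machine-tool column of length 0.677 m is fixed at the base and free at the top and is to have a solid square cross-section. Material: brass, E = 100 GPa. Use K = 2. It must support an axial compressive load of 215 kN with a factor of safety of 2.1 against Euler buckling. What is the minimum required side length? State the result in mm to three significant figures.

a ≈ 56.3 mm

Required P_cr = n·P = 2.1 × 215 = 451.5 kN
L_e = K·L = 2 × 0.677 = 1.354 m
Required I = P_cr·L_e²/(π²E) = 4.515×10^5 × 1.354² / (π² × 1.00×10^11) = 8.387×10^-7 m⁴
I_req = 8.387×10^5 mm⁴
Solid square: I = a⁴/12  ⇒  a = (12I)^(1/4) = (12×8.387×10^5)^(1/4) = 56.3 mm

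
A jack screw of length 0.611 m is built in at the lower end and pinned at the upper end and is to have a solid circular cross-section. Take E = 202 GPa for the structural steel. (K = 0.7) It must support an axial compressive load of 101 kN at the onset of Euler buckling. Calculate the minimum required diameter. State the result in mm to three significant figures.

d ≈ 20.8 mm

L_e = K·L = 0.7 × 0.611 = 0.4277 m
Required I = P_cr·L_e²/(π²E) = 1.010×10^5 × 0.4277² / (π² × 2.02×10^11) = 9.267×10^-9 m⁴
I_req = 9.267×10^3 mm⁴
Solid circle: I = πd⁴/64  ⇒  d = (64I/π)^(1/4) = (64×9.267×10^3/π)^(1/4) = 20.8 mm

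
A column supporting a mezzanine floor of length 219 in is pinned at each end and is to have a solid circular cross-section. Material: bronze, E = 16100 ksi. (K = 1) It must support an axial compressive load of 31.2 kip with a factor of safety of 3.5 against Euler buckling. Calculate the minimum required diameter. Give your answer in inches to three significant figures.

Required P_cr = n·P = 3.5 × 31.2 = 109.2 kip
L_e = K·L = 1 × 219 = 219.0 in
Required I = P_cr·L_e²/(π²E) = 1.092×10^5 × 219.0² / (π² × 1.61×10^7) = 32.96 in⁴
Solid circle: I = πd⁴/64  ⇒  d = (64I/π)^(1/4) = (64×32.96/π)^(1/4) = 5.09 in

d ≈ 5.09 in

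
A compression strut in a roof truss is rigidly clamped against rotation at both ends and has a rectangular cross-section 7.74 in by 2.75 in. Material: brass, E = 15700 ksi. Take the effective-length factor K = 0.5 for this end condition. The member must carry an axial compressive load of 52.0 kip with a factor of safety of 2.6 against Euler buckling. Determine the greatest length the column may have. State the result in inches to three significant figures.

Buckling occurs about the weak axis: I_min = h·b³/12 with b = 2.75 in (the shorter side).
I_min = 7.74×2.75³/12 = 13.41 in⁴
Required critical load P_cr = n·P = 2.6 × 52.0 = 135.2 kip = 1.352×10^5 lb
From P_cr = π²EI/(K·L)²:  L = (1/K)·√(π²EI/P_cr) = (1/0.5)·√(π²×1.57×10^7×13.41/1.352×10^5)
L = 248 in

L_max ≈ 248 in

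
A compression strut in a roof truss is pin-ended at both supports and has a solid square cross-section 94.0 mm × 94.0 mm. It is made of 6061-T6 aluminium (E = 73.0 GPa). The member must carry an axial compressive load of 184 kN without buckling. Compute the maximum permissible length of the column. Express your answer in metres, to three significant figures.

I = a⁴/12 = 94.0⁴/12 = 6.506×10^6 mm⁴
I = 6.506×10^-6 m⁴
At the buckling limit P_cr = P = 1.840×10^5 N
From P_cr = π²EI/(K·L)²:  L = (1/K)·√(π²EI/P_cr) = (1/1)·√(π²×7.30×10^10×6.506×10^-6/1.840×10^5)
L = 5.05 m

L_max ≈ 5.05 m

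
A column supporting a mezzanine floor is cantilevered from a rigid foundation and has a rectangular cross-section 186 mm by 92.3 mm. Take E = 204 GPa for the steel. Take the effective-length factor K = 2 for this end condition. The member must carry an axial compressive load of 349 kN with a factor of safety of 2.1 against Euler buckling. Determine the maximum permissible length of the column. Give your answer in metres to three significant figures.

L_max ≈ 2.89 m

Buckling occurs about the weak axis: I_min = h·b³/12 with b = 92.3 mm (the shorter side).
I_min = 186×92.3³/12 = 1.219×10^7 mm⁴
I = 1.219×10^-5 m⁴
Required critical load P_cr = n·P = 2.1 × 349 = 732.9 kN = 7.329×10^5 N
From P_cr = π²EI/(K·L)²:  L = (1/K)·√(π²EI/P_cr) = (1/2)·√(π²×2.04×10^11×1.219×10^-5/7.329×10^5)
L = 2.89 m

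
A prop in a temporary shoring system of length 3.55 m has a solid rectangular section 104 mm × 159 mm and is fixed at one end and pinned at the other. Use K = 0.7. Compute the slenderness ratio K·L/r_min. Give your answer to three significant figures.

λ ≈ 82.8

Buckling occurs about the weak axis: I_min = h·b³/12 with b = 104 mm (the shorter side).
I_min = 159×104³/12 = 1.490×10^7 mm⁴
A = 1.654×10^4 mm²;  r_min = √(I/A) = √(1.490×10^7/1.654×10^4) = 30.02 mm
L_e = K·L = 0.7 × 3.55 m = 2.485 m = 2485.0 mm
λ = L_e / r_min = 2485.0 / 30.02 = 82.8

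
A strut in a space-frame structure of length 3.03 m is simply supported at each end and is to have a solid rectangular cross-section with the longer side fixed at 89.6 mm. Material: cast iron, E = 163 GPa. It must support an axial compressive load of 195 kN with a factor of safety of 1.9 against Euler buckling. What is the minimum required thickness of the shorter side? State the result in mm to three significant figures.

Required P_cr = n·P = 1.9 × 195 = 370.5 kN
L_e = K·L = 1 × 3.03 = 3.030 m
Required I = P_cr·L_e²/(π²E) = 3.705×10^5 × 3.030² / (π² × 1.63×10^11) = 2.114×10^-6 m⁴
I_req = 2.114×10^6 mm⁴
Rectangle, weak axis: I_min = h·b³/12 with h = 89.6 mm fixed  ⇒  b = (12I/h)^(1/3) = 65.7 mm

b ≈ 65.7 mm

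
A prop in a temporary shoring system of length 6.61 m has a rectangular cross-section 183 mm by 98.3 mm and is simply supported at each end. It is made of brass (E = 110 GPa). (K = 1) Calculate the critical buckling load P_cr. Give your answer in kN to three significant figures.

P_cr ≈ 360 kN

Buckling occurs about the weak axis: I_min = h·b³/12 with b = 98.3 mm (the shorter side).
I_min = 183×98.3³/12 = 1.449×10^7 mm⁴
I = 1.449×10^7 mm⁴ = 1.449×10^-5 m⁴
Effective length L_e = K·L = 1 × 6.61 = 6.610 m
P_cr = π²EI / L_e² = π² × 110×10⁹ × 1.449×10^-5 / 6.610² = 3.599×10^5 N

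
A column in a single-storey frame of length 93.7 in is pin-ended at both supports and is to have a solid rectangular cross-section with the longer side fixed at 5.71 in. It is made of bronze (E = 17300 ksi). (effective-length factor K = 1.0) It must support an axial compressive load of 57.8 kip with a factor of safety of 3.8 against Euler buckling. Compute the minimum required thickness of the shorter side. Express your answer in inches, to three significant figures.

b ≈ 2.87 in

Required P_cr = n·P = 3.8 × 57.8 = 219.6 kip
L_e = K·L = 1 × 93.7 = 93.70 in
Required I = P_cr·L_e²/(π²E) = 2.196×10^5 × 93.70² / (π² × 1.73×10^7) = 11.29 in⁴
Rectangle, weak axis: I_min = h·b³/12 with h = 5.71 in fixed  ⇒  b = (12I/h)^(1/3) = 2.87 in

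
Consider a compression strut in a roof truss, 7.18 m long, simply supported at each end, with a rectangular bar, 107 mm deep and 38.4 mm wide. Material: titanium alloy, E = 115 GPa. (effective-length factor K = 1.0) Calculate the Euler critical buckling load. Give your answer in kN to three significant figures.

P_cr ≈ 11.1 kN

Buckling occurs about the weak axis: I_min = h·b³/12 with b = 38.4 mm (the shorter side).
I_min = 107×38.4³/12 = 5.049×10^5 mm⁴
I = 5.049×10^5 mm⁴ = 5.049×10^-7 m⁴
Effective length L_e = K·L = 1 × 7.18 = 7.180 m
P_cr = π²EI / L_e² = π² × 115×10⁹ × 5.049×10^-7 / 7.180² = 1.112×10^4 N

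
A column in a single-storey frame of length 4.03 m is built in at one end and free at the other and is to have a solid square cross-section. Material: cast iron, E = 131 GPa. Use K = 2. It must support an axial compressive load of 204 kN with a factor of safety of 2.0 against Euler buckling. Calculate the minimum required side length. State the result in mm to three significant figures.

Required P_cr = n·P = 2.0 × 204 = 408.0 kN
L_e = K·L = 2 × 4.03 = 8.060 m
Required I = P_cr·L_e²/(π²E) = 4.080×10^5 × 8.060² / (π² × 1.31×10^11) = 2.050×10^-5 m⁴
I_req = 2.050×10^7 mm⁴
Solid square: I = a⁴/12  ⇒  a = (12I)^(1/4) = (12×2.050×10^7)^(1/4) = 125 mm

a ≈ 125 mm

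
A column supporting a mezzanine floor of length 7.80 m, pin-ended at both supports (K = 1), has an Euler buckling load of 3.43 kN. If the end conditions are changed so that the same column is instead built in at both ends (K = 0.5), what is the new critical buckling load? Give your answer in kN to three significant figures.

P_cr ∝ 1/K², so P_cr,new = P_cr,old × (K_old/K_new)² = 3.43 × (1/0.5)²
= 3.43 × 4.000 = 13.7 kN

P_cr ≈ 13.7 kN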